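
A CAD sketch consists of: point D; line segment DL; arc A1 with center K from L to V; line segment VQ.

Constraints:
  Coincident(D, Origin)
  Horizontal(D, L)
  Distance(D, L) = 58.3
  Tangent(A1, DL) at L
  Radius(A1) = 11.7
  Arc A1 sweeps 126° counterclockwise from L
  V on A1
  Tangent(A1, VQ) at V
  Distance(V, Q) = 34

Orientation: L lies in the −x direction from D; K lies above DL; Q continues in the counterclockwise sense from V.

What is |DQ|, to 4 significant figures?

82.82

D is at the origin; DL is horizontal with |DL| = 58.3 and L on the −x side, so L = (-58.30, 0.000). A1 meets DL tangentially, so KL is at right angles to DL, so K = L + (0, 11.7) = (-58.30, 11.70). On A1, L sits at bearing -90° from K; a 126° counterclockwise sweep puts V at bearing 36°, so V = K + 11.7·(cos 36°, sin 36°) = (-48.83, 18.58). Since A1 is tangent to VQ there, KV ⟂ VQ, so VQ runs along (−sin 36°, cos 36°); with |VQ| = 34.0, Q = (-68.82, 46.08). Then |DQ| = |Q − D| = 82.82.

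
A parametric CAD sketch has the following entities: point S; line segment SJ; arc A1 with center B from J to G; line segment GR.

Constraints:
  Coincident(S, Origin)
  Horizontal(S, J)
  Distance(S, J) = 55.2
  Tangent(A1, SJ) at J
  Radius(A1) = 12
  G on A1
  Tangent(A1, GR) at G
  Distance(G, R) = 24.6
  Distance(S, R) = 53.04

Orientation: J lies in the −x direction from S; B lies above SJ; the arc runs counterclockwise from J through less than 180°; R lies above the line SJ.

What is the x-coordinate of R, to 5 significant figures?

-40.038

S is at the origin; S and J share the same y with |SJ| = 55.2 and J on the −x side, so J = (-55.200, 0.0000). A1 meets SJ tangentially, so BJ is at right angles to SJ, so B = J + (0, 12) = (-55.200, 12.000). Since BG ⟂ GR (tangency), |BR| = √(12.0² + 24.6²) = 27.371 regardless of where G sits on A1. So R lies on both circle(S, 53.04) and circle(B, 27.371); the above-SJ intersection is R = (-40.038, 34.788). G is the foot of the tangent from R: G = (-43.306, 10.406).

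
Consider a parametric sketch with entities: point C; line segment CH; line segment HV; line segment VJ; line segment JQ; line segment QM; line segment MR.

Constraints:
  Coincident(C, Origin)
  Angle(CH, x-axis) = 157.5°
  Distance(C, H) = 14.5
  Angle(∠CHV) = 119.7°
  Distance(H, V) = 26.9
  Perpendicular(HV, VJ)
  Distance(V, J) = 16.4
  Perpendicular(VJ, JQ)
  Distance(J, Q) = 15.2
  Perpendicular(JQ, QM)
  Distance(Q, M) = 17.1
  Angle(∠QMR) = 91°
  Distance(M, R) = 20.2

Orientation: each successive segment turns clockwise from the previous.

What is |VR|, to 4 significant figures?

5.107

JQ ⟂ QM, so QM runs at -172.8°; with |QM| = 17.1, M = (-15.56, 17.07). ∠QMR = 91.0° gives MR at 98.20° from the x-axis; with |MR| = 20.2, R = (-18.44, 37.06). Then |VR| = |R − V| = 5.107.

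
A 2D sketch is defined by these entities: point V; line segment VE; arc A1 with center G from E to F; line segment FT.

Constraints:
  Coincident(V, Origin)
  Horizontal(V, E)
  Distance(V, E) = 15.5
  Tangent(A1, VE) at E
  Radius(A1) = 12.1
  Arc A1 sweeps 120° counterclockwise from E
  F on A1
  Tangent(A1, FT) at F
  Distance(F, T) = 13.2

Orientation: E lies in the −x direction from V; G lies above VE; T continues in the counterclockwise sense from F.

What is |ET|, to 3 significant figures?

29.8

V is at the origin; VE is horizontal with |VE| = 15.5 and E on the −x side, so E = (-15.5, 0.00). Tangency of A1 to VE means the radius GE is perpendicular to VE, so G = E + (0, 12.1) = (-15.5, 12.1). On A1, E sits at bearing -90° from G; a 120° counterclockwise sweep puts F at bearing 30°, so F = G + 12.1·(cos 30°, sin 30°) = (-5.02, 18.1). A1 meets FT tangentially, so GF is at right angles to FT, so FT runs along (−sin 30°, cos 30°); with |FT| = 13.2, T = (-11.6, 29.6). Then |ET| = |T − E| = 29.8.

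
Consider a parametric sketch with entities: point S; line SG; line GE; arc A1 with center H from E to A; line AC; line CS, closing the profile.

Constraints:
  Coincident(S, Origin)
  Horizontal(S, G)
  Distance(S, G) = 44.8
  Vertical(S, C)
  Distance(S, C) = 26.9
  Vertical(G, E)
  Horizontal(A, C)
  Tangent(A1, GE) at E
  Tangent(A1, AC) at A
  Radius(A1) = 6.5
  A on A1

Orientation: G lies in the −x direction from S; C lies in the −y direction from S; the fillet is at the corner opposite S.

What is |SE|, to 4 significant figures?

49.23

S is at the origin; S and G share the same y with |SG| = 44.8 and G on the −x side, so G = (-44.80, 0.000). SC is vertical with |SC| = 26.9 and C on the −y side, so C = (0.000, -26.90). The virtual corner opposite S is at (-44.80, -26.90). Since A1 is tangent to GE there, HE ⟂ GE and tangency of A1 to AC means the radius HA is perpendicular to AC, with radius 6.5, so the center H sits 6.5 in from both sides at H = (-38.30, -20.40). That places the tangent points at E = (-44.80, -20.40) on GE and A = (-38.30, -26.90) on AC. Then |SE| = |E − S| = 49.23.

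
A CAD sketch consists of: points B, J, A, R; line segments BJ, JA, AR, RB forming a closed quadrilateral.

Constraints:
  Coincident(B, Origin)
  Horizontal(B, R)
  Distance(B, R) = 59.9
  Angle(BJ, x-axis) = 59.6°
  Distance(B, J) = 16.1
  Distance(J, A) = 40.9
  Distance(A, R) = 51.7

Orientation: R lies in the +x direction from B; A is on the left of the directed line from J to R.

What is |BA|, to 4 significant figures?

56.83

Checks: BJ at 59.60° ✓; |JA| = 40.90 ✓; |AR| = 51.70 ✓.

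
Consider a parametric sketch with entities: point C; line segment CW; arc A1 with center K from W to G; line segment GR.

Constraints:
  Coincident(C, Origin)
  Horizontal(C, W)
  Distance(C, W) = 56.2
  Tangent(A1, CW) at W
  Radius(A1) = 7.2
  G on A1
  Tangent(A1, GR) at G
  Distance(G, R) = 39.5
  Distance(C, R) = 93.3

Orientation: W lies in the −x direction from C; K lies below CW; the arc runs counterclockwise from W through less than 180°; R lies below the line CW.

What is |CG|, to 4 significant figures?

61.69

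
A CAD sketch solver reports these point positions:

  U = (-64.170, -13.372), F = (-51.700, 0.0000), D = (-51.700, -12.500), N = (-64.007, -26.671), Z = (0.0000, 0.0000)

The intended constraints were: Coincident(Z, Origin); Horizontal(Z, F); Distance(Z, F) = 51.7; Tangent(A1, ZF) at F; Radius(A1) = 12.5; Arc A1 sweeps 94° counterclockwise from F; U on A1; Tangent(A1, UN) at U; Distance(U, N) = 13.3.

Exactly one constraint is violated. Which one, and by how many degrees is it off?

Tangent(A1, UN) at U — off by 3.30°.

Z = (0.00, 0.00) ✓; Z.y = 0.00, F.y = 0.00 ✓; |ZF| = 51.70 ✓; ∠(DF, FZ) = 90.00° ✓; |DF| = 12.50 ✓; bearing(D→U) − bearing(D→F) = 94.00° ✓; |DU| = 12.50 ✓; ∠(DU, UN) = 93.30° ✗; |UN| = 13.30 ✓.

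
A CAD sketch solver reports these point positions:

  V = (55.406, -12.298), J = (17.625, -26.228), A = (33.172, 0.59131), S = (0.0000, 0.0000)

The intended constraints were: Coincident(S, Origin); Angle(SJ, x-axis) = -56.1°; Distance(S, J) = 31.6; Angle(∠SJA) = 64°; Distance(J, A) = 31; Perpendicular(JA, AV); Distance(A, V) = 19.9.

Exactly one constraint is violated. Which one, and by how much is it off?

Distance(A, V) = 19.9 — off by 5.80.

S = (0.00, 0.00) ✓; SJ at -56.10° ✓; |SJ| = 31.60 ✓; ∠SJA = 64.00° ✓; |JA| = 31.00 ✓; ∠(JA, AV) = 90.00° ✓; |AV| = 25.70 ✗.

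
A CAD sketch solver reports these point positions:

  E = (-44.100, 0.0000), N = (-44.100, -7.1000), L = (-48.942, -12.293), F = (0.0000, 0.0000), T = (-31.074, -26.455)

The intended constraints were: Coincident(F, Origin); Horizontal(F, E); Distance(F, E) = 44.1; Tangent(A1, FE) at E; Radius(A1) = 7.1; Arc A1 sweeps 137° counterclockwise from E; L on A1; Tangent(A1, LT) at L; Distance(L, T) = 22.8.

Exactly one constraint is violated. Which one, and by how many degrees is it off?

Tangent(A1, LT) at L — off by 4.60°.

F = (0.00, 0.00) ✓; F.y = 0.00, E.y = 0.00 ✓; |FE| = 44.10 ✓; ∠(NE, EF) = 90.00° ✓; |NE| = 7.100 ✓; bearing(N→L) − bearing(N→E) = 137.0° ✓; |NL| = 7.100 ✓; ∠(NL, LT) = 85.40° ✗; |LT| = 22.80 ✓.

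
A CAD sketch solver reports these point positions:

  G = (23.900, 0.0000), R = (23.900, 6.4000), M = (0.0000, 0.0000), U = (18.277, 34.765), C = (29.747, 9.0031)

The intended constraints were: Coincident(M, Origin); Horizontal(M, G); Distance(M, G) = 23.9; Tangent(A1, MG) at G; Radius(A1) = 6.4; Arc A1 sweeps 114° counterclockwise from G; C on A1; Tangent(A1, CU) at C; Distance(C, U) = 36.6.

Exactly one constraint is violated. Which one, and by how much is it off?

Distance(C, U) = 36.6 — off by 8.40.

M = (0.00, 0.00) ✓; M.y = 0.00, G.y = 0.00 ✓; |MG| = 23.90 ✓; ∠(RG, GM) = 90.00° ✓; |RG| = 6.400 ✓; bearing(R→C) − bearing(R→G) = 114.0° ✓; |RC| = 6.400 ✓; ∠(RC, CU) = 90.00° ✓; |CU| = 28.20 ✗.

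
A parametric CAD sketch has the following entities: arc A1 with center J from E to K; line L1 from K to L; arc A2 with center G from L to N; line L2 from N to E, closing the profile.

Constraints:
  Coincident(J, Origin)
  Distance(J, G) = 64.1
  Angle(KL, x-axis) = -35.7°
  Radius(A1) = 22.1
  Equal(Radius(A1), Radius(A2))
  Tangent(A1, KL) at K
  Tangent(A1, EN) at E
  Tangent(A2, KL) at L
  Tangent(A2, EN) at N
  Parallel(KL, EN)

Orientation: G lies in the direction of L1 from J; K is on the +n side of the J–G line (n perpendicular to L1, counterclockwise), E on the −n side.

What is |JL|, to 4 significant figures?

67.80

The slot axis is L1's direction at -35.7°, so u = (cos -35.7°, sin -35.7°) = (0.8121, -0.5835) and n = (−sin -35.7°, cos -35.7°) = (0.5835, 0.8121). J is at the origin and G lies 64.1 along u from J, so G = 64.1·u = (52.05, -37.40). Tangency of A1 to both parallel lines with radius 22.1 puts K and E at J ± 22.1·n: K = (12.90, 17.95), E = (-12.90, -17.95). Equal radii place L and N the same way about G: L = G + 22.1·n = (64.95, -19.46), N = G − 22.1·n = (39.16, -55.35). Then |JL| = |L − J| = 67.80.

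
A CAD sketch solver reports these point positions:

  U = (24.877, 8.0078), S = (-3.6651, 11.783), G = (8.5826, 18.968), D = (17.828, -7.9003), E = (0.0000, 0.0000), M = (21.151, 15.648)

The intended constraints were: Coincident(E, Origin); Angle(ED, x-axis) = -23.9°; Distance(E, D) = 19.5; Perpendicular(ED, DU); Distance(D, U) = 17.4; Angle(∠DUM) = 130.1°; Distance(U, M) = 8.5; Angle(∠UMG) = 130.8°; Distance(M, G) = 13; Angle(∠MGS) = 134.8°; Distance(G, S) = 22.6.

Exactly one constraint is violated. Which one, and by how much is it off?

Distance(G, S) = 22.6 — off by 8.40.

E = (0.00, 0.00) ✓; ED at -23.90° ✓; |ED| = 19.50 ✓; ∠(ED, DU) = 90.00° ✓; |DU| = 17.40 ✓; ∠DUM = 130.1° ✓; |UM| = 8.500 ✓; ∠UMG = 130.8° ✓; |MG| = 13.00 ✓; ∠MGS = 134.8° ✓; |GS| = 14.20 ✗.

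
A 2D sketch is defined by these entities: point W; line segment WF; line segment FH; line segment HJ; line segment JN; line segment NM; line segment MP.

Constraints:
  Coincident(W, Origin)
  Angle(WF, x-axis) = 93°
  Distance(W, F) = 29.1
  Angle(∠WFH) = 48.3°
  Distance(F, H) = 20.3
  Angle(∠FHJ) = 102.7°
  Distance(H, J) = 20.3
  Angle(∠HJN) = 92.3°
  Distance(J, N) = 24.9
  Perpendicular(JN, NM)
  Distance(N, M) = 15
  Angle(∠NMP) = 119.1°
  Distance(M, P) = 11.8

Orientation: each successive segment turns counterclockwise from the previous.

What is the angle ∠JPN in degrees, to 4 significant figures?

61.56°

JN ⟂ NM, so NM runs at 119.7°; with |NM| = 15.0, M = (9.002, 22.93). ∠NMP = 119.1° gives MP at -179.4° from the x-axis; with |MP| = 11.8, P = (-2.797, 22.81). Then cos ∠JPN = PJ·PN / (|PJ||PN|), giving 61.56°.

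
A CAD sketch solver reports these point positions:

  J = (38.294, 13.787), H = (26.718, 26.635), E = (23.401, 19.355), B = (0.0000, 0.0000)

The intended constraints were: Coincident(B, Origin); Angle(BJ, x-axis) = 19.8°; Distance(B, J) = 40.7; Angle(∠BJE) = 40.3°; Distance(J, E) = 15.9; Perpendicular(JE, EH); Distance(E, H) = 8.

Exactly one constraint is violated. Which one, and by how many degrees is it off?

Perpendicular(JE, EH) — off by 4.00°.

B = (0.00, 0.00) ✓; BJ at 19.80° ✓; |BJ| = 40.70 ✓; ∠BJE = 40.30° ✓; |JE| = 15.90 ✓; ∠(JE, EH) = 94.00° ✗; |EH| = 8.000 ✓.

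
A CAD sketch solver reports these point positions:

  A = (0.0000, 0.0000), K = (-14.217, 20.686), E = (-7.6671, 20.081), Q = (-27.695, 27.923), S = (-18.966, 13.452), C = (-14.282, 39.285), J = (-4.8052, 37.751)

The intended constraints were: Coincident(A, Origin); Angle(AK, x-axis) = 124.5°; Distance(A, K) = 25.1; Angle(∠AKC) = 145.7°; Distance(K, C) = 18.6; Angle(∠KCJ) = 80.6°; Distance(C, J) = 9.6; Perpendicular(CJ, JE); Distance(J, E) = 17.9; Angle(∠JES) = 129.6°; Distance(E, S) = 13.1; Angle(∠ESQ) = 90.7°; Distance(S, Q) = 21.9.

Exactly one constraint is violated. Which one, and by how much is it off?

Distance(S, Q) = 21.9 — off by 5.00.

A = (0.00, 0.00) ✓; AK at 124.5° ✓; |AK| = 25.10 ✓; ∠AKC = 145.7° ✓; |KC| = 18.60 ✓; ∠KCJ = 80.61° ✓; |CJ| = 9.600 ✓; ∠(CJ, JE) = 90.01° ✓; |JE| = 17.90 ✓; ∠JES = 129.6° ✓; |ES| = 13.10 ✓; ∠ESQ = 90.70° ✓; |SQ| = 16.90 ✗.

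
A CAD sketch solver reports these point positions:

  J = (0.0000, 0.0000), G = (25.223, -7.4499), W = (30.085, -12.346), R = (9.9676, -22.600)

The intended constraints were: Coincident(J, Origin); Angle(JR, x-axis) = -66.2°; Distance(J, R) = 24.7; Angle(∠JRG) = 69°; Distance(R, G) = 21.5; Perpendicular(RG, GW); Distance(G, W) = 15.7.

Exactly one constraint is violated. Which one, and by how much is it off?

Distance(G, W) = 15.7 — off by 8.80.

J = (0.00, 0.00) ✓; JR at -66.20° ✓; |JR| = 24.70 ✓; ∠JRG = 69.00° ✓; |RG| = 21.50 ✓; ∠(RG, GW) = 90.00° ✓; |GW| = 6.900 ✗.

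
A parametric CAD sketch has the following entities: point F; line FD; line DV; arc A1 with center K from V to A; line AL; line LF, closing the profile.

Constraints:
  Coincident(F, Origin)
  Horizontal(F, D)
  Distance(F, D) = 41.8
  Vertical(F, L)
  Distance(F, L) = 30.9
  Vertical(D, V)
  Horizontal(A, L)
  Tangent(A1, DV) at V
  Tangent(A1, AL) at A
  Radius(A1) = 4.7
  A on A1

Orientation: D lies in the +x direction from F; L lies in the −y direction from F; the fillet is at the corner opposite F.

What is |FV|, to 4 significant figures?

49.33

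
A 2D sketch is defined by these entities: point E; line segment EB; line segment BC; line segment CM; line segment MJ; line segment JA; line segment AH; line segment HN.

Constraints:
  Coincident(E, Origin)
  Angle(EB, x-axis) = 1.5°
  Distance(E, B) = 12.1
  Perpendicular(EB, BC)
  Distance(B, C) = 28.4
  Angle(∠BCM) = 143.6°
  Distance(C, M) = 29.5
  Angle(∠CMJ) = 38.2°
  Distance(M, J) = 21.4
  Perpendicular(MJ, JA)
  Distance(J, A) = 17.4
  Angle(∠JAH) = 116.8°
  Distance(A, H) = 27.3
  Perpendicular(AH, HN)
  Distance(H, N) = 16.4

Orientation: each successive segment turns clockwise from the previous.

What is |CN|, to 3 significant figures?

33.7

∠JAH = 116.8° gives AH at -59.9° from the x-axis; with |AH| = 27.3, H = (25.8, -53.5). AH is perpendicular to HN, so HN runs at -150°; with |HN| = 16.4, N = (11.6, -61.7). Then |CN| = |N − C| = 33.7.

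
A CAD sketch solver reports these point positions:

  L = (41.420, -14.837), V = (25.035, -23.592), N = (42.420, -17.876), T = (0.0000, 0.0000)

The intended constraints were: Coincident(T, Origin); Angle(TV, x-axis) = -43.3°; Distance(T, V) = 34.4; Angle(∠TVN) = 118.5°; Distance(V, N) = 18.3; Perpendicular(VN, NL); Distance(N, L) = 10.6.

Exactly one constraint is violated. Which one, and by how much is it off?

Distance(N, L) = 10.6 — off by 7.40.

T = (0.00, 0.00) ✓; TV at -43.30° ✓; |TV| = 34.40 ✓; ∠TVN = 118.5° ✓; |VN| = 18.30 ✓; ∠(VN, NL) = 90.01° ✓; |NL| = 3.199 ✗.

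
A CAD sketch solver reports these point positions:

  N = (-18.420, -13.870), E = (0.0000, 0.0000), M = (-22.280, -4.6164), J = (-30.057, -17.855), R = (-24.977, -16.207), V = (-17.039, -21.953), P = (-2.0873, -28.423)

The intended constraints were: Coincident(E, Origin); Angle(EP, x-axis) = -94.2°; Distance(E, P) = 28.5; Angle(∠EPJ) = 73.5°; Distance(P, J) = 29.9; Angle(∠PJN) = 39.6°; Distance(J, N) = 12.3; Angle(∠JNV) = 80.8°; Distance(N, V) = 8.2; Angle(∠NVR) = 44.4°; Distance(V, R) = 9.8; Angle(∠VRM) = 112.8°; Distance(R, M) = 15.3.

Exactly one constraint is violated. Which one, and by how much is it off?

Distance(R, M) = 15.3 — off by 3.40.

E = (0.00, 0.00) ✓; EP at -94.20° ✓; |EP| = 28.50 ✓; ∠EPJ = 73.50° ✓; |PJ| = 29.90 ✓; ∠PJN = 39.60° ✓; |JN| = 12.30 ✓; ∠JNV = 80.79° ✓; |NV| = 8.200 ✓; ∠NVR = 44.41° ✓; |VR| = 9.799 ✓; ∠VRM = 112.8° ✓; |RM| = 11.90 ✗.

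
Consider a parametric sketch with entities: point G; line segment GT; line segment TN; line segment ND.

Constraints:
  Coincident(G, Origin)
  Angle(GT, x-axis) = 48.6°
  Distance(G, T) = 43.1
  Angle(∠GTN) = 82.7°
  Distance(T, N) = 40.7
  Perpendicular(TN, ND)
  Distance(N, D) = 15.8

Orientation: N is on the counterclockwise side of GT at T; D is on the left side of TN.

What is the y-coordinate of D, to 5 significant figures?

42.064

∠GTN = 82.7°, so TN runs at 48.6° + (180° − 82.7°) = 145.90° from the x-axis; with |TN| = 40.7, N = T + 40.7·(cos 145.90°, sin 145.90°) = (-5.1995, 55.148). TN ⟂ ND; with |ND| = 15.8 on the left of TN, D = N + 15.8·(-0.56064, -0.82806) = (-14.058, 42.064). So D.y = 42.064.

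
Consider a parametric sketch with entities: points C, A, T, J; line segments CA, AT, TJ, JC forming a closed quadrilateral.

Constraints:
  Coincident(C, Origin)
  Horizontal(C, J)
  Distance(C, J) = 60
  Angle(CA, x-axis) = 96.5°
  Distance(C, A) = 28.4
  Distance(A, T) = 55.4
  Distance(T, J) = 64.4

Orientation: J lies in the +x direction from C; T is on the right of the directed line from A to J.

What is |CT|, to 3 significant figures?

27.0

C is at the origin; C and J share the same y with |CJ| = 60.0 and J in +x, so J = (60.0, 0). CA runs at 96.5° with |CA| = 28.4, so A = (-3.21, 28.2). T is determined by |AT| = 55.4 and |TJ| = 64.4 together: it lies at the intersection of circle(A, 55.4) and circle(J, 64.4). With |AJ| = 69.2, the foot of the radical line on AJ is 26.8 from A and the perpendicular offset is √(55.4² − 26.8²) = 48.5. Taking the right-of-AJ solution: T = (1.52, -27.0).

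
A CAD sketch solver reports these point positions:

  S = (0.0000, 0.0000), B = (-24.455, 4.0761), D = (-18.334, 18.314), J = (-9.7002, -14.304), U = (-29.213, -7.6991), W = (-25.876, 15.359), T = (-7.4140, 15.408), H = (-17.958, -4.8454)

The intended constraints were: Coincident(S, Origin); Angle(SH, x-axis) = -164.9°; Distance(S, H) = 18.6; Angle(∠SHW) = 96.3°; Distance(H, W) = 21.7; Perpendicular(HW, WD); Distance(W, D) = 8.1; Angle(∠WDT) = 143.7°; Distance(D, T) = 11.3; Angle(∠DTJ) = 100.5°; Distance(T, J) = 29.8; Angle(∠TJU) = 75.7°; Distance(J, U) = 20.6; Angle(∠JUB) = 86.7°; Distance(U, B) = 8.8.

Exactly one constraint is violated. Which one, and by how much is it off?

Distance(U, B) = 8.8 — off by 3.90.

S = (0.00, 0.00) ✓; SH at -164.9° ✓; |SH| = 18.60 ✓; ∠SHW = 96.30° ✓; |HW| = 21.70 ✓; ∠(HW, WD) = 90.00° ✓; |WD| = 8.100 ✓; ∠WDT = 143.7° ✓; |DT| = 11.30 ✓; ∠DTJ = 100.5° ✓; |TJ| = 29.80 ✓; ∠TJU = 75.70° ✓; |JU| = 20.60 ✓; ∠JUB = 86.70° ✓; |UB| = 12.70 ✗.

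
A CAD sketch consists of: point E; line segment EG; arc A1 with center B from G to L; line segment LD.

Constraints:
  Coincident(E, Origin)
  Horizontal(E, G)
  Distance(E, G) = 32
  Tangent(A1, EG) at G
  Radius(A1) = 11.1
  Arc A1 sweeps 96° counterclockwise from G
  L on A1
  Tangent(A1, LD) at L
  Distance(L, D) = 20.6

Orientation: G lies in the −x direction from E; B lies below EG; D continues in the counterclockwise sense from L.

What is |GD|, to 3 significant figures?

33.9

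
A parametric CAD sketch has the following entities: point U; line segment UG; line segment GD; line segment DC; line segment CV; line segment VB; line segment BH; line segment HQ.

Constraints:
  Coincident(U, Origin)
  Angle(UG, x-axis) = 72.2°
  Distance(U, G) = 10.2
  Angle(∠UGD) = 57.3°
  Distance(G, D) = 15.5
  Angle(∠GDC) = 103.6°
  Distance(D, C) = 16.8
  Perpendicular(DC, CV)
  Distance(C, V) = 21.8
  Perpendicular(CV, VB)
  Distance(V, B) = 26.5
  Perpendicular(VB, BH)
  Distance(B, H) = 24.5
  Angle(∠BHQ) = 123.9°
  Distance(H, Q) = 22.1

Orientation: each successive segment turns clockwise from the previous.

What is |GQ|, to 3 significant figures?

32.5

VB is perpendicular to BH, so BH runs at -36.9°; with |BH| = 24.5, H = (21.0, 3.89). ∠BHQ = 123.9° gives HQ at -93.0° from the x-axis; with |HQ| = 22.1, Q = (19.8, -18.2). Then |GQ| = |Q − G| = 32.5.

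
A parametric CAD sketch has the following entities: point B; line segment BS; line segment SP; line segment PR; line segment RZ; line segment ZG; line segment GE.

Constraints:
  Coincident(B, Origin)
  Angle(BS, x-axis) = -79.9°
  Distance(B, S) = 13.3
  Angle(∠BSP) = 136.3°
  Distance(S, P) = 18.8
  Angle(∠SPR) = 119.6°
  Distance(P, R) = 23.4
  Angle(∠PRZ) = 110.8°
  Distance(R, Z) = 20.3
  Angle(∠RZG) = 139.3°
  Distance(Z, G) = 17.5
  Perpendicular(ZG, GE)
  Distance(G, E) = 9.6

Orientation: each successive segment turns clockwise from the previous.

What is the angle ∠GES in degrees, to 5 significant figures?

167.49°

∠RZG = 139.3° gives ZG at 66.100° from the x-axis; with |ZG| = 17.5, G = (-30.192, 8.3125). The perpendicularity gives GE at right angles to ZG, so GE runs at -23.900°; with |GE| = 9.6, E = (-21.415, 4.4232). Then cos ∠GES = EG·ES / (|EG||ES|), giving 167.49°.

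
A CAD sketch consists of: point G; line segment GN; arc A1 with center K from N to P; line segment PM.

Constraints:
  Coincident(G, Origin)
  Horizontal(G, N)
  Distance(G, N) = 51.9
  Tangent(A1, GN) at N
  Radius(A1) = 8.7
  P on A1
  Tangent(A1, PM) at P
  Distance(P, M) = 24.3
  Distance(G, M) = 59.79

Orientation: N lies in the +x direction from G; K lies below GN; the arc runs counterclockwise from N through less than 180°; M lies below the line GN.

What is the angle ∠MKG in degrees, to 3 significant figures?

92.9°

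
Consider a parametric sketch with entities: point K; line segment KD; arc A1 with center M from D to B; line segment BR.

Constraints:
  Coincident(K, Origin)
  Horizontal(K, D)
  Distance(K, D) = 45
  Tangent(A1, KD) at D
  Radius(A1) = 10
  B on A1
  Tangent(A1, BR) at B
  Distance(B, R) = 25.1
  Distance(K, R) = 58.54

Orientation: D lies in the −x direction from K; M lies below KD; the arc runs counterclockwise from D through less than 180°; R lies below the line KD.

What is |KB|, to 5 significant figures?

56.008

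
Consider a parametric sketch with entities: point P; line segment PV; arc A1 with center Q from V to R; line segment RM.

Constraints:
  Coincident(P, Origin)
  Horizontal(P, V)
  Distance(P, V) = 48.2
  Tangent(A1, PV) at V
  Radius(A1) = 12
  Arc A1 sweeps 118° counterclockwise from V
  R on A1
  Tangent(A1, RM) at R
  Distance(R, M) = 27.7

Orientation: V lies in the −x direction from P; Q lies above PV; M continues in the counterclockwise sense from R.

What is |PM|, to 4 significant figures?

65.83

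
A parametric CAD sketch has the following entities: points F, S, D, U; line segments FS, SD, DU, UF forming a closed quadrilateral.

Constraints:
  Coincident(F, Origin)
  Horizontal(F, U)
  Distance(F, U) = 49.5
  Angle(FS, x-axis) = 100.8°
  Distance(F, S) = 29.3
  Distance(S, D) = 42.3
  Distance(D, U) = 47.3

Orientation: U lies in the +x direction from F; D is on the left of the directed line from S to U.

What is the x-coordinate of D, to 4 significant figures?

33.74

Checks: |FU| = 49.50 ✓; |FS| = 29.30 ✓; |SD| = 42.30 ✓; |DU| = 47.30 ✓.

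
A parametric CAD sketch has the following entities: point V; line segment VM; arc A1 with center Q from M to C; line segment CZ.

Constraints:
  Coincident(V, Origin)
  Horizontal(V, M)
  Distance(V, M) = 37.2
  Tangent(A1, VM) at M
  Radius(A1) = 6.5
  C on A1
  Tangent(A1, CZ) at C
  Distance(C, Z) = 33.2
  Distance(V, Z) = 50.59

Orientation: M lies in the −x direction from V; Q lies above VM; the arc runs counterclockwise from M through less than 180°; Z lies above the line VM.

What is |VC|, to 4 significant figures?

31.40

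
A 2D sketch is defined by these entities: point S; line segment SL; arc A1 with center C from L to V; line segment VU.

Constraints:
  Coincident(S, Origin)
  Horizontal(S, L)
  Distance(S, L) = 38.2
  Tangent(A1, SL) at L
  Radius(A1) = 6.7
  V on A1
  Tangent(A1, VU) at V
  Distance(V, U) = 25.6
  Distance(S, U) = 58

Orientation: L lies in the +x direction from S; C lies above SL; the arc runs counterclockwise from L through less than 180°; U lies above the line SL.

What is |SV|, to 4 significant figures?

45.15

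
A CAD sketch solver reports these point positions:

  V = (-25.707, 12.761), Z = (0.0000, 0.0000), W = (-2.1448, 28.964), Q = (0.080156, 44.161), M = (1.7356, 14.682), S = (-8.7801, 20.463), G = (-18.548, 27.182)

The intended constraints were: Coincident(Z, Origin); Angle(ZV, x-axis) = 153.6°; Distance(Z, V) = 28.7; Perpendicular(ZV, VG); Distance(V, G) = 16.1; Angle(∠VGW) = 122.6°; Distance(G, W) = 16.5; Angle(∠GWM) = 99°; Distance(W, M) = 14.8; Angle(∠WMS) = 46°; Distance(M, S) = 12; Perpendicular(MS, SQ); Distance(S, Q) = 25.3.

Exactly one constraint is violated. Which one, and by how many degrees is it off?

Perpendicular(MS, SQ) — off by 8.30°.

Z = (0.00, 0.00) ✓; ZV at 153.6° ✓; |ZV| = 28.70 ✓; ∠(ZV, VG) = 90.00° ✓; |VG| = 16.10 ✓; ∠VGW = 122.6° ✓; |GW| = 16.50 ✓; ∠GWM = 99.00° ✓; |WM| = 14.80 ✓; ∠WMS = 46.00° ✓; |MS| = 12.00 ✓; ∠(MS, SQ) = 81.70° ✗; |SQ| = 25.30 ✓.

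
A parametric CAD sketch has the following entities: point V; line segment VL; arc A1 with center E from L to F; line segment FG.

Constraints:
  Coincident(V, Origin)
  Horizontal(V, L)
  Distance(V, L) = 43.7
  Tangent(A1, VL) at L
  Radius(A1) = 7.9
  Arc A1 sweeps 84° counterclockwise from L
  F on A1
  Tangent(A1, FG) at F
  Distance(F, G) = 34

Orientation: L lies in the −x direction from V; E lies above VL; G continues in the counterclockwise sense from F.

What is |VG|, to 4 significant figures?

52.10

V is at the origin; V and L share the same y with |VL| = 43.7 and L on the −x side, so L = (-43.70, 0.000). Since A1 is tangent to VL there, EL ⟂ VL, so E = L + (0, 7.9) = (-43.70, 7.900). On A1, L sits at bearing -90° from E; an 84° counterclockwise sweep puts F at bearing -6°, so F = E + 7.9·(cos -6°, sin -6°) = (-35.84, 7.074). The tangent condition forces EF to be normal to FG, so FG runs along (−sin -6°, cos -6°); with |FG| = 34.0, G = (-32.29, 40.89). Then |VG| = |G − V| = 52.10.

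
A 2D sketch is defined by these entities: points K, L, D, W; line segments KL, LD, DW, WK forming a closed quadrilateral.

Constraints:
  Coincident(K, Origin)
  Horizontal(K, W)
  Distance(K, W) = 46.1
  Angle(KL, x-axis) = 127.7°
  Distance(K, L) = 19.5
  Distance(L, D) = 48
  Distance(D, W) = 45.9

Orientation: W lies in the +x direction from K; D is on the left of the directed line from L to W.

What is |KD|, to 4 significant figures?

50.58

K is at the origin; KW is horizontal with |KW| = 46.1 and W in +x, so W = (46.1, 0). KL runs at 127.7° with |KL| = 19.5, so L = (-11.92, 15.43). D is determined by |LD| = 48.0 and |DW| = 45.9 together: it lies at the intersection of circle(L, 48.0) and circle(W, 45.9). With |LW| = 60.04, the foot of the radical line on LW is 31.66 from L and the perpendicular offset is √(48.0² − 31.66²) = 36.08. Taking the left-of-LW solution: D = (27.95, 42.16).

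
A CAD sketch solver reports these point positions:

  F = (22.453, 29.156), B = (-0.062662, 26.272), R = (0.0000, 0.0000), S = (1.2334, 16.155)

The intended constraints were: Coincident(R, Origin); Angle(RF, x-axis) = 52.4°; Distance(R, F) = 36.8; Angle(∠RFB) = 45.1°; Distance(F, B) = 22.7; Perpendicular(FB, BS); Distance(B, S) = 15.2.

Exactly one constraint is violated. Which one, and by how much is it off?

Distance(B, S) = 15.2 — off by 5.00.

R = (0.00, 0.00) ✓; RF at 52.40° ✓; |RF| = 36.80 ✓; ∠RFB = 45.10° ✓; |FB| = 22.70 ✓; ∠(FB, BS) = 90.00° ✓; |BS| = 10.20 ✗.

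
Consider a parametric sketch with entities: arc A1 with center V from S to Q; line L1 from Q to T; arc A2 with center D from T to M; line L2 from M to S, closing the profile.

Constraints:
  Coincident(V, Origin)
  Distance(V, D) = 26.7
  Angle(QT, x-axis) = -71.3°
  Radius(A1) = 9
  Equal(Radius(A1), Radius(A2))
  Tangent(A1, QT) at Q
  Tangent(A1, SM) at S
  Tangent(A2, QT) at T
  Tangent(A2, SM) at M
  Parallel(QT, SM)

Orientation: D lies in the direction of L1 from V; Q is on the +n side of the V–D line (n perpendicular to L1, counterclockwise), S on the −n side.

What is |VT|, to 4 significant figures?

28.18

The slot axis is L1's direction at -71.3°, so u = (cos -71.3°, sin -71.3°) = (0.3206, -0.9472) and n = (−sin -71.3°, cos -71.3°) = (0.9472, 0.3206). V is at the origin and D lies 26.7 along u from V, so D = 26.7·u = (8.560, -25.29). Tangency of A1 to both parallel lines with radius 9.0 puts Q and S at V ± 9.0·n: Q = (8.525, 2.886), S = (-8.525, -2.886). Equal radii place T and M the same way about D: T = D + 9.0·n = (17.09, -22.40), M = D − 9.0·n = (0.03547, -28.18). Then |VT| = |T − V| = 28.18.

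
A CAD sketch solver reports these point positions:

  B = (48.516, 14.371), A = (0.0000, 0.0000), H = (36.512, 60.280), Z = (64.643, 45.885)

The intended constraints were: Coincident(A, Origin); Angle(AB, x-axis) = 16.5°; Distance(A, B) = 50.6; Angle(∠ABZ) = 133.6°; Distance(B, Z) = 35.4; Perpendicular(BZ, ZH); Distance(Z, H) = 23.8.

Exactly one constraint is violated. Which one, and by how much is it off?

Distance(Z, H) = 23.8 — off by 7.80.

A = (0.00, 0.00) ✓; AB at 16.50° ✓; |AB| = 50.60 ✓; ∠ABZ = 133.6° ✓; |BZ| = 35.40 ✓; ∠(BZ, ZH) = 90.00° ✓; |ZH| = 31.60 ✗.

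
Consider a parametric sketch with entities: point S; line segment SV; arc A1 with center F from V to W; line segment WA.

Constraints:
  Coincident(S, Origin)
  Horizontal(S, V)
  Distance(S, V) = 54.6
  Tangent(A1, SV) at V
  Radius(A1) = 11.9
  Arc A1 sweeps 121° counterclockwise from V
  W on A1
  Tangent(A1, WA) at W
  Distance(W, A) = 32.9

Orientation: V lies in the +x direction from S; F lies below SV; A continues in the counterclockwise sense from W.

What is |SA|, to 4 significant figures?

76.81

S is at the origin; SV is horizontal with |SV| = 54.6 and V on the +x side, so V = (54.60, 0.000). Since A1 is tangent to SV there, FV ⟂ SV, so F = V + (0, -11.9) = (54.60, -11.90). On A1, V sits at bearing 90° from F; a 121° counterclockwise sweep puts W at bearing 211°, so W = F + 11.9·(cos 211°, sin 211°) = (44.40, -18.03). Since A1 is tangent to WA there, FW ⟂ WA, so WA runs along (−sin 211°, cos 211°); with |WA| = 32.9, A = (61.34, -46.23). Then |SA| = |A − S| = 76.81.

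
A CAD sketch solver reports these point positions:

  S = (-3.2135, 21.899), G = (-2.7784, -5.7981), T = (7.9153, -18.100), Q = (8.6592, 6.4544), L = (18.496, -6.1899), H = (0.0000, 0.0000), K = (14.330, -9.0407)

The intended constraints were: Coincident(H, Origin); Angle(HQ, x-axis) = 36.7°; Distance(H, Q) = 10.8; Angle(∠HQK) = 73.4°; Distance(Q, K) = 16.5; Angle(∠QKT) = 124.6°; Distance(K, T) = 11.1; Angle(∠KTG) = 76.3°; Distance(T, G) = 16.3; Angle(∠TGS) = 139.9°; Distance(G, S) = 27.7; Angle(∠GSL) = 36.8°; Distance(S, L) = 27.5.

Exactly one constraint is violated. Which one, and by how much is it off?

Distance(S, L) = 27.5 — off by 8.00.

H = (0.00, 0.00) ✓; HQ at 36.70° ✓; |HQ| = 10.80 ✓; ∠HQK = 73.40° ✓; |QK| = 16.50 ✓; ∠QKT = 124.6° ✓; |KT| = 11.10 ✓; ∠KTG = 76.30° ✓; |TG| = 16.30 ✓; ∠TGS = 139.9° ✓; |GS| = 27.70 ✓; ∠GSL = 36.80° ✓; |SL| = 35.50 ✗.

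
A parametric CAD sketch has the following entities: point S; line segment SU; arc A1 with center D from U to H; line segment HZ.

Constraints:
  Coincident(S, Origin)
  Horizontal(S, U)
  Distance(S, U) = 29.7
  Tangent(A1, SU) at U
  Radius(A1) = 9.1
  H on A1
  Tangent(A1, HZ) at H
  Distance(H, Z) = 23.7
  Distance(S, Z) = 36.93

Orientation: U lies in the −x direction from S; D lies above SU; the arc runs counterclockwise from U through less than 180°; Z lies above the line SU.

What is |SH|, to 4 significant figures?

22.24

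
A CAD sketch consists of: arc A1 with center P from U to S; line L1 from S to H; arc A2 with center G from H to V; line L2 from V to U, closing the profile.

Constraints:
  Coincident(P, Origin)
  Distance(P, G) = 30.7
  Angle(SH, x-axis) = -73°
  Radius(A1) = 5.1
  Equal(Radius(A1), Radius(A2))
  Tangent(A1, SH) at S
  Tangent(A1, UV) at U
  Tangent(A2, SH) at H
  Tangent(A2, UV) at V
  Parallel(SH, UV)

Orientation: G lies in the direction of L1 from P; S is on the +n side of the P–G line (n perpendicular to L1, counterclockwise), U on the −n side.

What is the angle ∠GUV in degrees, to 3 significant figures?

9.43°

Tangency of A1 to both parallel lines with radius 5.1 puts S and U at P ± 5.1·n: S = (4.88, 1.49), U = (-4.88, -1.49). Equal radii place H and V the same way about G: H = G + 5.1·n = (13.9, -27.9), V = G − 5.1·n = (4.10, -30.8). Then cos ∠GUV = UG·UV / (|UG||UV|), giving 9.43°.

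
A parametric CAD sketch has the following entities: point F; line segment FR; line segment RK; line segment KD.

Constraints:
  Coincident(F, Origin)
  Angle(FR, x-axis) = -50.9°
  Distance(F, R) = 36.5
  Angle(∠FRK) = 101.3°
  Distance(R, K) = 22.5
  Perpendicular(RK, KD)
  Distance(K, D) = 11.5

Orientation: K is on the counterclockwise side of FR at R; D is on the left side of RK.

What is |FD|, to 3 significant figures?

38.3

∠FRK = 101.3°, so RK runs at -50.9° + (180° − 101.3°) = 27.8° from the x-axis; with |RK| = 22.5, K = R + 22.5·(cos 27.8°, sin 27.8°) = (42.9, -17.8). The perpendicularity gives KD at right angles to RK; with |KD| = 11.5 on the left of RK, D = K + 11.5·(-0.466, 0.885) = (37.6, -7.66). Then |FD| = |D − F| = 38.3.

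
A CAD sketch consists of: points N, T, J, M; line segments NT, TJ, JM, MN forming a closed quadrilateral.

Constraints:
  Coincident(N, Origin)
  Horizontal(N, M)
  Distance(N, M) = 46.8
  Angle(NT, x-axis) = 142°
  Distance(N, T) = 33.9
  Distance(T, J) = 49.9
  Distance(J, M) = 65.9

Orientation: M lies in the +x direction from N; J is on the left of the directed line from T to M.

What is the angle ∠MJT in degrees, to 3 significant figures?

81.3°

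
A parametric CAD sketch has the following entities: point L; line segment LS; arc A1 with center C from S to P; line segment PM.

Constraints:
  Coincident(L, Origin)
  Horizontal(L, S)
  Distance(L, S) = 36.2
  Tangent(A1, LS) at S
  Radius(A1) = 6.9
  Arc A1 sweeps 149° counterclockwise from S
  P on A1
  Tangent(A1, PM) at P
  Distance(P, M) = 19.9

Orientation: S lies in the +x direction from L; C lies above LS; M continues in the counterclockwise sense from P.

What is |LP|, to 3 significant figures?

41.8

L is at the origin; LS is horizontal with |LS| = 36.2 and S on the +x side, so S = (36.2, 0.00). Tangency of A1 to LS means the radius CS is perpendicular to LS, so C = S + (0, 6.9) = (36.2, 6.90). On A1, S sits at bearing -90° from C; a 149° counterclockwise sweep puts P at bearing 59°, so P = C + 6.9·(cos 59°, sin 59°) = (39.8, 12.8). Then |LP| = |P − L| = 41.8.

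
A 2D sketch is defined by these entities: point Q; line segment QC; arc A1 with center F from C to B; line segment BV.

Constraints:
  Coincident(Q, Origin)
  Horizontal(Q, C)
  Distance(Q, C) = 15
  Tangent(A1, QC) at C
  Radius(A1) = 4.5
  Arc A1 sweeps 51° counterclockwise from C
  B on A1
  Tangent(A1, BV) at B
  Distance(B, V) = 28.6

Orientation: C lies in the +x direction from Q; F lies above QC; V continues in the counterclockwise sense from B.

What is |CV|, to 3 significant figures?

32.1

Q is at the origin; QC is horizontal with |QC| = 15.0 and C on the +x side, so C = (15.0, 0.00). A1 meets QC tangentially, so FC is at right angles to QC, so F = C + (0, 4.5) = (15.0, 4.50). On A1, C sits at bearing -90° from F; a 51° counterclockwise sweep puts B at bearing -39°, so B = F + 4.5·(cos -39°, sin -39°) = (18.5, 1.67). A1 meets BV tangentially, so FB is at right angles to BV, so BV runs along (−sin -39°, cos -39°); with |BV| = 28.6, V = (36.5, 23.9). Then |CV| = |V − C| = 32.1.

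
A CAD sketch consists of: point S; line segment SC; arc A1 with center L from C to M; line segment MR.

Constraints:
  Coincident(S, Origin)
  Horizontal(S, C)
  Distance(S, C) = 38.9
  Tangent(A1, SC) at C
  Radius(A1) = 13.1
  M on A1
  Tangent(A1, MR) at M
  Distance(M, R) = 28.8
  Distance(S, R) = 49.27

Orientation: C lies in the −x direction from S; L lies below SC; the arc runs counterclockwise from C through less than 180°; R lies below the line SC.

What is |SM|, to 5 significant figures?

52.784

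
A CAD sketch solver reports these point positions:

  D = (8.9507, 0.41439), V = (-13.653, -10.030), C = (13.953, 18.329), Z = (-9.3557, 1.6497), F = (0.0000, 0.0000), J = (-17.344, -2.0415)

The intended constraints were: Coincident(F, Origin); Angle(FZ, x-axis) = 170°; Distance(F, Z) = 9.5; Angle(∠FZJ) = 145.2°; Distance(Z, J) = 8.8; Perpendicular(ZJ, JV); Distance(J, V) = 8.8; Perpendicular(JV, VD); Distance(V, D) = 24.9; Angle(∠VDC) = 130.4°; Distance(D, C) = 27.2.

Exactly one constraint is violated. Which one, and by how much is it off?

Distance(D, C) = 27.2 — off by 8.60.

F = (0.00, 0.00) ✓; FZ at 170.0° ✓; |FZ| = 9.500 ✓; ∠FZJ = 145.2° ✓; |ZJ| = 8.800 ✓; ∠(ZJ, JV) = 90.00° ✓; |JV| = 8.800 ✓; ∠(JV, VD) = 90.00° ✓; |VD| = 24.90 ✓; ∠VDC = 130.4° ✓; |DC| = 18.60 ✗.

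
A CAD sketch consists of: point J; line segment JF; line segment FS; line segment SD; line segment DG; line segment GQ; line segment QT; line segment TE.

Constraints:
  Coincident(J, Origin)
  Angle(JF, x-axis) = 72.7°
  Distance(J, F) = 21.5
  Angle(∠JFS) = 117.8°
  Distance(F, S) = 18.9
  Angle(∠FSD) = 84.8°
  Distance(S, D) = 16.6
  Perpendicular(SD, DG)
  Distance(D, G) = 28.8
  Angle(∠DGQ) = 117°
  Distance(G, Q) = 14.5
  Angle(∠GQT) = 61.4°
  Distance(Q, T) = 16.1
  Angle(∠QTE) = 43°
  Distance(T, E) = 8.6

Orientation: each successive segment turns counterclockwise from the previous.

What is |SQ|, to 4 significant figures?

35.57

J is at the origin; JF runs at 72.7° with length 21.5, so F = (6.394, 20.53). ∠JFS = 117.8° gives FS at 134.9° from the x-axis; with |FS| = 18.9, S = (-6.947, 33.91). ∠FSD = 84.8° gives SD at -129.9° from the x-axis; with |SD| = 16.6, D = (-17.60, 21.18). SD ⟂ DG, so DG runs at -39.90°; with |DG| = 28.8, G = (4.499, 2.706). ∠DGQ = 117.0° gives GQ at 23.10° from the x-axis; with |GQ| = 14.5, Q = (17.84, 8.395). Then |SQ| = |Q − S| = 35.57.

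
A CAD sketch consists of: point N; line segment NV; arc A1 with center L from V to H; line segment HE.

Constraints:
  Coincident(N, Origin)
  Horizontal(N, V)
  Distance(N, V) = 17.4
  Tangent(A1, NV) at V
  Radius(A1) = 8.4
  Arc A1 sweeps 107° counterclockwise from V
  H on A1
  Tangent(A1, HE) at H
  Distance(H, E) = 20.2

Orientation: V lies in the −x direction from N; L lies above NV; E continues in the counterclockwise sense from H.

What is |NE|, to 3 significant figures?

33.8

N is at the origin; NV is horizontal with |NV| = 17.4 and V on the −x side, so V = (-17.4, 0.00). A1 meets NV tangentially, so LV is at right angles to NV, so L = V + (0, 8.4) = (-17.4, 8.40). On A1, V sits at bearing -90° from L; a 107° counterclockwise sweep puts H at bearing 17°, so H = L + 8.4·(cos 17°, sin 17°) = (-9.37, 10.9). The tangent condition forces LH to be normal to HE, so HE runs along (−sin 17°, cos 17°); with |HE| = 20.2, E = (-15.3, 30.2). Then |NE| = |E − N| = 33.8.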